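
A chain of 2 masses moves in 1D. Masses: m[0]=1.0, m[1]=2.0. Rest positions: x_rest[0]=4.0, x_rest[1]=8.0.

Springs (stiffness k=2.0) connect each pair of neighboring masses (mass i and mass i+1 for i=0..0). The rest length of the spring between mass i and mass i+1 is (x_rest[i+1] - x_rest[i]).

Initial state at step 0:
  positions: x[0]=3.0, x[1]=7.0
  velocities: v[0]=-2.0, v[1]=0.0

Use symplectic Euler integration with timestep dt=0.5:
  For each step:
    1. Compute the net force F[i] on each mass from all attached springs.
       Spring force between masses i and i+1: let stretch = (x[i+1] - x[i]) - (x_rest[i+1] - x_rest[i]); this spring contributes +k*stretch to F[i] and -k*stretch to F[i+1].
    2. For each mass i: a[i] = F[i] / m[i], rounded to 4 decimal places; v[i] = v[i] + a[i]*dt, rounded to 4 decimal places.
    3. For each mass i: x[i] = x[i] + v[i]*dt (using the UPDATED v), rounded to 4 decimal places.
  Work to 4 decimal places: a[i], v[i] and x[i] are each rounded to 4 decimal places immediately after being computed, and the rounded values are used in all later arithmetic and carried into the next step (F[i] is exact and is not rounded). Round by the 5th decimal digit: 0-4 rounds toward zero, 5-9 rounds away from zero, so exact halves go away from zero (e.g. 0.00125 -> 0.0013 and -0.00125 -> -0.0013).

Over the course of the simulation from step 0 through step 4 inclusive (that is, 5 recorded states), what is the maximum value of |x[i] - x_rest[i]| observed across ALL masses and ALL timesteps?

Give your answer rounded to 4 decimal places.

Answer: 2.5156

Derivation:
Step 0: x=[3.0000 7.0000] v=[-2.0000 0.0000]
Step 1: x=[2.0000 7.0000] v=[-2.0000 0.0000]
Step 2: x=[1.5000 6.7500] v=[-1.0000 -0.5000]
Step 3: x=[1.6250 6.1875] v=[0.2500 -1.1250]
Step 4: x=[2.0313 5.4844] v=[0.8125 -1.4063]
Max displacement = 2.5156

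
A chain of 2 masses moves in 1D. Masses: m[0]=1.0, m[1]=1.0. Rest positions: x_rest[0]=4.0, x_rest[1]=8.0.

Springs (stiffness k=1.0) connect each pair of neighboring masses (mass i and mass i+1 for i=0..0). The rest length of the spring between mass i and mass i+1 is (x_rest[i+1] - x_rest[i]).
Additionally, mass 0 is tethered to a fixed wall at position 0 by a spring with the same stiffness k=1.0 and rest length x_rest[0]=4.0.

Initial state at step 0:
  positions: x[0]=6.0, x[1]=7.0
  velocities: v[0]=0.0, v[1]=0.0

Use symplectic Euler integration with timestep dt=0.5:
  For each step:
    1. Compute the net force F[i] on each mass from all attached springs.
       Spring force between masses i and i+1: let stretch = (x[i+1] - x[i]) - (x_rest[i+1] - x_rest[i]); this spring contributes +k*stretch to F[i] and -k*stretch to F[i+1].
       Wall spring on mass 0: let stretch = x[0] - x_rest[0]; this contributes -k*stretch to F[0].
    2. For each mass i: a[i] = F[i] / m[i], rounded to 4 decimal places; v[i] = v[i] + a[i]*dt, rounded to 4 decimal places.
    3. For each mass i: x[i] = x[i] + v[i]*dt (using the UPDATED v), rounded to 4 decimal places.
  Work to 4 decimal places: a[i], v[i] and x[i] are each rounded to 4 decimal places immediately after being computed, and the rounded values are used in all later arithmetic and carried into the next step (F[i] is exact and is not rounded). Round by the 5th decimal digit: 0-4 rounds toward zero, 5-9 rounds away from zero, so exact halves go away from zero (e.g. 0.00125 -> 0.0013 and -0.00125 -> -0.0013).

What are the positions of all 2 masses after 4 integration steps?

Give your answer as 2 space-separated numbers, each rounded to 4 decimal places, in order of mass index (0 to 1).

Step 0: x=[6.0000 7.0000] v=[0.0000 0.0000]
Step 1: x=[4.7500 7.7500] v=[-2.5000 1.5000]
Step 2: x=[3.0625 8.7500] v=[-3.3750 2.0000]
Step 3: x=[2.0313 9.3282] v=[-2.0625 1.1563]
Step 4: x=[2.3165 9.0821] v=[0.5703 -0.4922]

Answer: 2.3165 9.0821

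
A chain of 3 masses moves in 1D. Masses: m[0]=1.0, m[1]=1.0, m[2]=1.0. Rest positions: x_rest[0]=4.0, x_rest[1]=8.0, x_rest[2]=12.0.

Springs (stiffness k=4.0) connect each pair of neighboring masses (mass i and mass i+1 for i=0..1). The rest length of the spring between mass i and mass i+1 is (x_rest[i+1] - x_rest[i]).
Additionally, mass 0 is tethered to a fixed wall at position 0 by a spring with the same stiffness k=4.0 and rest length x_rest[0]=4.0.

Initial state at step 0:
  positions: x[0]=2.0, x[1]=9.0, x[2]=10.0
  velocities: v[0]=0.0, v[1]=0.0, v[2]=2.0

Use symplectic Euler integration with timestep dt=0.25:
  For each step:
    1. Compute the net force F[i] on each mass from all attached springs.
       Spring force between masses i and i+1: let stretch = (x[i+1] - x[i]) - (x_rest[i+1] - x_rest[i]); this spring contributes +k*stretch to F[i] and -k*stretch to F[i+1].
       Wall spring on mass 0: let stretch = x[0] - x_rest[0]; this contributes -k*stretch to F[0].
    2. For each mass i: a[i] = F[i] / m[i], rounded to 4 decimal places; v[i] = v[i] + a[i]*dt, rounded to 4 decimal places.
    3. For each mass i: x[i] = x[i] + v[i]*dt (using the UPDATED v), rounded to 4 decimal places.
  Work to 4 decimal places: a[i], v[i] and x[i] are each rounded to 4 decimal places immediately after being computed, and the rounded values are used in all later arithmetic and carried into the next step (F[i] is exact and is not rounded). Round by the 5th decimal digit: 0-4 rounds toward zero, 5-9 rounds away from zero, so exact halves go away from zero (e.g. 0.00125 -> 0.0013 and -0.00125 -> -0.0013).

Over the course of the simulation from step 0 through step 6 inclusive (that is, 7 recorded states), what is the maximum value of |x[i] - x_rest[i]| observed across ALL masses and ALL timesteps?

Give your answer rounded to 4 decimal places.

Step 0: x=[2.0000 9.0000 10.0000] v=[0.0000 0.0000 2.0000]
Step 1: x=[3.2500 7.5000 11.2500] v=[5.0000 -6.0000 5.0000]
Step 2: x=[4.7500 5.8750 12.5625] v=[6.0000 -6.5000 5.2500]
Step 3: x=[5.3438 5.6406 13.2031] v=[2.3750 -0.9375 2.5625]
Step 4: x=[4.6758 7.2227 12.9531] v=[-2.6720 6.3282 -1.0000]
Step 5: x=[3.4756 9.6006 12.2705] v=[-4.8009 9.5117 -2.7304]
Step 6: x=[2.9377 11.1148 11.9204] v=[-2.1515 6.0566 -1.4003]
Max displacement = 3.1148

Answer: 3.1148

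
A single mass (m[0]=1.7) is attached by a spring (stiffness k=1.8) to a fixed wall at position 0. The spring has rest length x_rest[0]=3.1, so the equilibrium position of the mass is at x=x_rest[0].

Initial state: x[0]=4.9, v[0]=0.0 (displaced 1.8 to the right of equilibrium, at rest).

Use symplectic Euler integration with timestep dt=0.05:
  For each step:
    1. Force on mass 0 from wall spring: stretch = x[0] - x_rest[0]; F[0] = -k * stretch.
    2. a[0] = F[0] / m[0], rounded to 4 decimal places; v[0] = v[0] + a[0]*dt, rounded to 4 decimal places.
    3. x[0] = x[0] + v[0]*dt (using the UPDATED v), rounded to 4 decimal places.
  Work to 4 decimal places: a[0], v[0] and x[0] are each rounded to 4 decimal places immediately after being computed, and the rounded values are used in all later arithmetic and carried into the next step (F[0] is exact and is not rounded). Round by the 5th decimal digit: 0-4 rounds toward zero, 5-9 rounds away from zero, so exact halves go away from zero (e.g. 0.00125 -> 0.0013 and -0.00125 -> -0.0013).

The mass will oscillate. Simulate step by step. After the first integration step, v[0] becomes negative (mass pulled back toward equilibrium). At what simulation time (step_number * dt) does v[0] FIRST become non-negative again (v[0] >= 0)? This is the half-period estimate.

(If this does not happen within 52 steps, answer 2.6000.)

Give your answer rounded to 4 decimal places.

Answer: 2.6000

Derivation:
Step 0: x=[4.9000] v=[0.0000]
Step 1: x=[4.8952] v=[-0.0953]
Step 2: x=[4.8857] v=[-0.1903]
Step 3: x=[4.8715] v=[-0.2848]
Step 4: x=[4.8526] v=[-0.3786]
Step 5: x=[4.8290] v=[-0.4714]
Step 6: x=[4.8009] v=[-0.5629]
Step 7: x=[4.7683] v=[-0.6530]
Step 8: x=[4.7312] v=[-0.7413]
Step 9: x=[4.6898] v=[-0.8277]
Step 10: x=[4.6442] v=[-0.9119]
Step 11: x=[4.5945] v=[-0.9937]
Step 12: x=[4.5409] v=[-1.0728]
Step 13: x=[4.4834] v=[-1.1491]
Step 14: x=[4.4223] v=[-1.2223]
Step 15: x=[4.3577] v=[-1.2923]
Step 16: x=[4.2898] v=[-1.3589]
Step 17: x=[4.2187] v=[-1.4219]
Step 18: x=[4.1446] v=[-1.4811]
Step 19: x=[4.0678] v=[-1.5364]
Step 20: x=[3.9884] v=[-1.5876]
Step 21: x=[3.9067] v=[-1.6346]
Step 22: x=[3.8228] v=[-1.6773]
Step 23: x=[3.7370] v=[-1.7156]
Step 24: x=[3.6495] v=[-1.7493]
Step 25: x=[3.5606] v=[-1.7784]
Step 26: x=[3.4705] v=[-1.8028]
Step 27: x=[3.3794] v=[-1.8224]
Step 28: x=[3.2875] v=[-1.8372]
Step 29: x=[3.1951] v=[-1.8471]
Step 30: x=[3.1025] v=[-1.8521]
Step 31: x=[3.0099] v=[-1.8522]
Step 32: x=[2.9175] v=[-1.8474]
Step 33: x=[2.8256] v=[-1.8377]
Step 34: x=[2.7344] v=[-1.8232]
Step 35: x=[2.6442] v=[-1.8038]
Step 36: x=[2.5552] v=[-1.7797]
Step 37: x=[2.4677] v=[-1.7509]
Step 38: x=[2.3818] v=[-1.7174]
Step 39: x=[2.2978] v=[-1.6794]
Step 40: x=[2.2160] v=[-1.6369]
Step 41: x=[2.1365] v=[-1.5901]
Step 42: x=[2.0595] v=[-1.5391]
Step 43: x=[1.9853] v=[-1.4840]
Step 44: x=[1.9141] v=[-1.4250]
Step 45: x=[1.8460] v=[-1.3622]
Step 46: x=[1.7812] v=[-1.2958]
Step 47: x=[1.7199] v=[-1.2260]
Step 48: x=[1.6623] v=[-1.1529]
Step 49: x=[1.6085] v=[-1.0768]
Step 50: x=[1.5586] v=[-0.9978]
Step 51: x=[1.5128] v=[-0.9162]
Step 52: x=[1.4712] v=[-0.8322]
v[0] did not become non-negative within 52 steps; using fallback time=2.6000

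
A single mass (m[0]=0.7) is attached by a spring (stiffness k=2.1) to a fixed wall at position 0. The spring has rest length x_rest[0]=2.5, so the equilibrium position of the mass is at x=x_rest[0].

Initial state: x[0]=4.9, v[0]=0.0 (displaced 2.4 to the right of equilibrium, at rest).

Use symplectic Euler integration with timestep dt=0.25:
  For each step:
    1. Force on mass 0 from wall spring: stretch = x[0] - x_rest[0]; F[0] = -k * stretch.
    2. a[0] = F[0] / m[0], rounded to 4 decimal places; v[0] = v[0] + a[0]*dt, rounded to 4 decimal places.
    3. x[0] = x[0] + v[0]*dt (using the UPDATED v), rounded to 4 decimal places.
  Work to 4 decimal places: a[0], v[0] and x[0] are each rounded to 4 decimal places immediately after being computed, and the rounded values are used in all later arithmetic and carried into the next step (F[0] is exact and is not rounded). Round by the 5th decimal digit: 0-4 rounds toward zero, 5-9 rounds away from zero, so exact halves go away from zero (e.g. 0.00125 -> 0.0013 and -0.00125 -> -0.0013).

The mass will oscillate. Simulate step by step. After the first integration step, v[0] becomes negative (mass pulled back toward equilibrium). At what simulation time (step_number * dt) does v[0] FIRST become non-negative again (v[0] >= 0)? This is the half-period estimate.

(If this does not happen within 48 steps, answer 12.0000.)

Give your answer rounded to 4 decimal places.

Answer: 2.0000

Derivation:
Step 0: x=[4.9000] v=[0.0000]
Step 1: x=[4.4500] v=[-1.8000]
Step 2: x=[3.6344] v=[-3.2625]
Step 3: x=[2.6061] v=[-4.1133]
Step 4: x=[1.5579] v=[-4.1929]
Step 5: x=[0.6863] v=[-3.4863]
Step 6: x=[0.1548] v=[-2.1260]
Step 7: x=[0.0630] v=[-0.3671]
Step 8: x=[0.4282] v=[1.4607]
First v>=0 after going negative at step 8, time=2.0000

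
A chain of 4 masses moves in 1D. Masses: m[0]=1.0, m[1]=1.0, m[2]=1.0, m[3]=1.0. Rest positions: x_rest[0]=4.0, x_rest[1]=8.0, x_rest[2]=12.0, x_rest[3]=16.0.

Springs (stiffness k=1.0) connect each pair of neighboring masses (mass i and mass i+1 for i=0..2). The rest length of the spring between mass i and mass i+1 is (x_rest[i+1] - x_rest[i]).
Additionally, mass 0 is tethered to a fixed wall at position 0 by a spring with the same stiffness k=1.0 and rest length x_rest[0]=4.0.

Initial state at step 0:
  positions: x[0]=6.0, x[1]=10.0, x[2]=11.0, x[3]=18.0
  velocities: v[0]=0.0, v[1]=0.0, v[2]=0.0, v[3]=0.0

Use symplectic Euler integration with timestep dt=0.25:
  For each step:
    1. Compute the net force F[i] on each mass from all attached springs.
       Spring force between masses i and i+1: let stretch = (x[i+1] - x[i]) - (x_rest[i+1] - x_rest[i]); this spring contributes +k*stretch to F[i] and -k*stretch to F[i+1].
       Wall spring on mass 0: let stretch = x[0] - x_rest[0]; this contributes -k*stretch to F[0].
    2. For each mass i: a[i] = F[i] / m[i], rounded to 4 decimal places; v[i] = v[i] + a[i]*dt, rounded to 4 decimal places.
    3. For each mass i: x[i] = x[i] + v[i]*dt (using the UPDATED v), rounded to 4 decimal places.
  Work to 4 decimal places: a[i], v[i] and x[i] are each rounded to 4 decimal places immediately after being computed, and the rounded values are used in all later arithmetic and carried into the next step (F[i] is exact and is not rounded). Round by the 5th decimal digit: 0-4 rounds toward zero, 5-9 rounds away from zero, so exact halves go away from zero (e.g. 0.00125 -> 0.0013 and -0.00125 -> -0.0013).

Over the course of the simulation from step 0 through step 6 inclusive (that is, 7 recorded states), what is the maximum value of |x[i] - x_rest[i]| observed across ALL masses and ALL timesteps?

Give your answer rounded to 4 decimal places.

Answer: 2.9676

Derivation:
Step 0: x=[6.0000 10.0000 11.0000 18.0000] v=[0.0000 0.0000 0.0000 0.0000]
Step 1: x=[5.8750 9.8125 11.3750 17.8125] v=[-0.5000 -0.7500 1.5000 -0.7500]
Step 2: x=[5.6289 9.4766 12.0547 17.4727] v=[-0.9844 -1.3438 2.7188 -1.3594]
Step 3: x=[5.2715 9.0613 12.9119 17.0442] v=[-1.4297 -1.6612 3.4288 -1.7139]
Step 4: x=[4.8215 8.6498 13.7867 16.6075] v=[-1.8001 -1.6460 3.4992 -1.7470]
Step 5: x=[4.3094 8.3201 14.5168 16.2445] v=[-2.0484 -1.3189 2.9202 -1.4522]
Step 6: x=[3.7786 8.1270 14.9676 16.0235] v=[-2.1231 -0.7724 1.8030 -0.8841]
Max displacement = 2.9676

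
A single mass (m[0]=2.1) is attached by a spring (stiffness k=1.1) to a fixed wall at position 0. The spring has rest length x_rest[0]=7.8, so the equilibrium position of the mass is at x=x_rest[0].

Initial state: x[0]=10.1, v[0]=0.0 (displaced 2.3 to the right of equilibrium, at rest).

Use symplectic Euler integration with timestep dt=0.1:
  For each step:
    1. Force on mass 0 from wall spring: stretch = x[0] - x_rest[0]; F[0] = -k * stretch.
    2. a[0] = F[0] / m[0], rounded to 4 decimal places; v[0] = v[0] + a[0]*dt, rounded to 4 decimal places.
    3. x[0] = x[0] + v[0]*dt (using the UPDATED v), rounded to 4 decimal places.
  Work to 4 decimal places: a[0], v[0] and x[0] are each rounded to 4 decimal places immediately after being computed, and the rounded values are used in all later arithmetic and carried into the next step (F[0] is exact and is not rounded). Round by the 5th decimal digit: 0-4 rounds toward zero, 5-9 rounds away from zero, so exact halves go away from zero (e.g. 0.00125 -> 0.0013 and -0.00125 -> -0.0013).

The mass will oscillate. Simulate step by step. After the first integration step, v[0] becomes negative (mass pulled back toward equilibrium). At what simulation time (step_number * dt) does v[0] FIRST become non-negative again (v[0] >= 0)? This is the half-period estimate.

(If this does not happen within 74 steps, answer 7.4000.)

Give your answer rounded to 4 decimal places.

Answer: 4.4000

Derivation:
Step 0: x=[10.1000] v=[0.0000]
Step 1: x=[10.0880] v=[-0.1205]
Step 2: x=[10.0640] v=[-0.2404]
Step 3: x=[10.0281] v=[-0.3590]
Step 4: x=[9.9805] v=[-0.4757]
Step 5: x=[9.9215] v=[-0.5899]
Step 6: x=[9.8514] v=[-0.7010]
Step 7: x=[9.7706] v=[-0.8085]
Step 8: x=[9.6794] v=[-0.9117]
Step 9: x=[9.5784] v=[-1.0101]
Step 10: x=[9.4681] v=[-1.1033]
Step 11: x=[9.3490] v=[-1.1907]
Step 12: x=[9.2218] v=[-1.2718]
Step 13: x=[9.0872] v=[-1.3463]
Step 14: x=[8.9458] v=[-1.4137]
Step 15: x=[8.7984] v=[-1.4737]
Step 16: x=[8.6458] v=[-1.5260]
Step 17: x=[8.4888] v=[-1.5703]
Step 18: x=[8.3282] v=[-1.6064]
Step 19: x=[8.1648] v=[-1.6341]
Step 20: x=[7.9995] v=[-1.6532]
Step 21: x=[7.8331] v=[-1.6637]
Step 22: x=[7.6666] v=[-1.6654]
Step 23: x=[7.5008] v=[-1.6584]
Step 24: x=[7.3365] v=[-1.6427]
Step 25: x=[7.1747] v=[-1.6184]
Step 26: x=[7.0161] v=[-1.5857]
Step 27: x=[6.8616] v=[-1.5446]
Step 28: x=[6.7121] v=[-1.4955]
Step 29: x=[6.5683] v=[-1.4385]
Step 30: x=[6.4309] v=[-1.3740]
Step 31: x=[6.3007] v=[-1.3023]
Step 32: x=[6.1783] v=[-1.2238]
Step 33: x=[6.0644] v=[-1.1389]
Step 34: x=[5.9596] v=[-1.0480]
Step 35: x=[5.8644] v=[-0.9516]
Step 36: x=[5.7794] v=[-0.8502]
Step 37: x=[5.7050] v=[-0.7444]
Step 38: x=[5.6415] v=[-0.6347]
Step 39: x=[5.5893] v=[-0.5216]
Step 40: x=[5.5487] v=[-0.4058]
Step 41: x=[5.5199] v=[-0.2879]
Step 42: x=[5.5031] v=[-0.1685]
Step 43: x=[5.4983] v=[-0.0482]
Step 44: x=[5.5055] v=[0.0724]
First v>=0 after going negative at step 44, time=4.4000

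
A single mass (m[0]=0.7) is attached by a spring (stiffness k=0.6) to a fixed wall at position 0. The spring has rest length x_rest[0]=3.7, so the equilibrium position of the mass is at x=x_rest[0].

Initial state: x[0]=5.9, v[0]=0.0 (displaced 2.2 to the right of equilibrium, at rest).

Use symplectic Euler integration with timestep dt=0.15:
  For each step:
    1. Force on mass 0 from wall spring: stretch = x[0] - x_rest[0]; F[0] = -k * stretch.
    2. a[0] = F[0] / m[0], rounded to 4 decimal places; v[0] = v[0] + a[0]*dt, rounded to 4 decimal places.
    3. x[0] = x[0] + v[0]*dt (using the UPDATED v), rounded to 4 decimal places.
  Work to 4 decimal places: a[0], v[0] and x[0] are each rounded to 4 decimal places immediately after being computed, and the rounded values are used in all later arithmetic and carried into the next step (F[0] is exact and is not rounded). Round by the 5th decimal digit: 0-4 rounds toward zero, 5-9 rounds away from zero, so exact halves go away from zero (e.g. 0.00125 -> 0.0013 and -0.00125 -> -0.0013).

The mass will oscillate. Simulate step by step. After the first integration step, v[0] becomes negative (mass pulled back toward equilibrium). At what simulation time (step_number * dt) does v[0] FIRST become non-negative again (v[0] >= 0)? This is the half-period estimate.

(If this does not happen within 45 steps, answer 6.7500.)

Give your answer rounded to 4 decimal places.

Answer: 3.4500

Derivation:
Step 0: x=[5.9000] v=[0.0000]
Step 1: x=[5.8576] v=[-0.2829]
Step 2: x=[5.7736] v=[-0.5603]
Step 3: x=[5.6496] v=[-0.8269]
Step 4: x=[5.4880] v=[-1.0776]
Step 5: x=[5.2919] v=[-1.3075]
Step 6: x=[5.0651] v=[-1.5122]
Step 7: x=[4.8119] v=[-1.6877]
Step 8: x=[4.5373] v=[-1.8307]
Step 9: x=[4.2465] v=[-1.9384]
Step 10: x=[3.9452] v=[-2.0087]
Step 11: x=[3.6392] v=[-2.0402]
Step 12: x=[3.3343] v=[-2.0324]
Step 13: x=[3.0365] v=[-1.9854]
Step 14: x=[2.7515] v=[-1.9001]
Step 15: x=[2.4848] v=[-1.7782]
Step 16: x=[2.2415] v=[-1.6220]
Step 17: x=[2.0263] v=[-1.4345]
Step 18: x=[1.8434] v=[-1.2193]
Step 19: x=[1.6963] v=[-0.9806]
Step 20: x=[1.5879] v=[-0.7230]
Step 21: x=[1.5202] v=[-0.4514]
Step 22: x=[1.4945] v=[-0.1711]
Step 23: x=[1.5114] v=[0.1125]
First v>=0 after going negative at step 23, time=3.4500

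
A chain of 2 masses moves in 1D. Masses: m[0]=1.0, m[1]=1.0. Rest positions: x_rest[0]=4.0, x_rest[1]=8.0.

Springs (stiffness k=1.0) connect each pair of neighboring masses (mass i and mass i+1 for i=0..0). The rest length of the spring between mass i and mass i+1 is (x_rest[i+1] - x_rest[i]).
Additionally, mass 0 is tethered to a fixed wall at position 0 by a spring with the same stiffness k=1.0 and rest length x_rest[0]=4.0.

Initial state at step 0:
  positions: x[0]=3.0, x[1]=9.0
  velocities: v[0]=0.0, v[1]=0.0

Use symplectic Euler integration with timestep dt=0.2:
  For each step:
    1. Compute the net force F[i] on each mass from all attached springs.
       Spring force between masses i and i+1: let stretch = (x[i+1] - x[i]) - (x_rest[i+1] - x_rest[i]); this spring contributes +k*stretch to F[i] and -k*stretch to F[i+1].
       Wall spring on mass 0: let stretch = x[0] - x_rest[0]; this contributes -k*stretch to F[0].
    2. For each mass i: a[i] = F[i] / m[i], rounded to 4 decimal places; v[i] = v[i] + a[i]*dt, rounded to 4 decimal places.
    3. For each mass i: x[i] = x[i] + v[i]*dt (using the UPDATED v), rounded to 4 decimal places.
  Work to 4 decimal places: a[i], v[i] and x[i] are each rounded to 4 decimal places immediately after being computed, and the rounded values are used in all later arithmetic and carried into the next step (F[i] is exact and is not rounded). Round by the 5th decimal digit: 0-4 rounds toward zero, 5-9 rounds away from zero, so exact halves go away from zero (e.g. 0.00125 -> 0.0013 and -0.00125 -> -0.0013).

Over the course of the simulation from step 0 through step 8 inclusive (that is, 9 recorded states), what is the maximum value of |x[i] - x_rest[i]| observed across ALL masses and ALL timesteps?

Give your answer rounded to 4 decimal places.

Answer: 1.1874

Derivation:
Step 0: x=[3.0000 9.0000] v=[0.0000 0.0000]
Step 1: x=[3.1200 8.9200] v=[0.6000 -0.4000]
Step 2: x=[3.3472 8.7680] v=[1.1360 -0.7600]
Step 3: x=[3.6573 8.5592] v=[1.5507 -1.0442]
Step 4: x=[4.0172 8.3143] v=[1.7996 -1.2246]
Step 5: x=[4.3883 8.0575] v=[1.8556 -1.2840]
Step 6: x=[4.7307 7.8139] v=[1.7118 -1.2178]
Step 7: x=[5.0072 7.6070] v=[1.3823 -1.0344]
Step 8: x=[5.1874 7.4561] v=[0.9008 -0.7544]
Max displacement = 1.1874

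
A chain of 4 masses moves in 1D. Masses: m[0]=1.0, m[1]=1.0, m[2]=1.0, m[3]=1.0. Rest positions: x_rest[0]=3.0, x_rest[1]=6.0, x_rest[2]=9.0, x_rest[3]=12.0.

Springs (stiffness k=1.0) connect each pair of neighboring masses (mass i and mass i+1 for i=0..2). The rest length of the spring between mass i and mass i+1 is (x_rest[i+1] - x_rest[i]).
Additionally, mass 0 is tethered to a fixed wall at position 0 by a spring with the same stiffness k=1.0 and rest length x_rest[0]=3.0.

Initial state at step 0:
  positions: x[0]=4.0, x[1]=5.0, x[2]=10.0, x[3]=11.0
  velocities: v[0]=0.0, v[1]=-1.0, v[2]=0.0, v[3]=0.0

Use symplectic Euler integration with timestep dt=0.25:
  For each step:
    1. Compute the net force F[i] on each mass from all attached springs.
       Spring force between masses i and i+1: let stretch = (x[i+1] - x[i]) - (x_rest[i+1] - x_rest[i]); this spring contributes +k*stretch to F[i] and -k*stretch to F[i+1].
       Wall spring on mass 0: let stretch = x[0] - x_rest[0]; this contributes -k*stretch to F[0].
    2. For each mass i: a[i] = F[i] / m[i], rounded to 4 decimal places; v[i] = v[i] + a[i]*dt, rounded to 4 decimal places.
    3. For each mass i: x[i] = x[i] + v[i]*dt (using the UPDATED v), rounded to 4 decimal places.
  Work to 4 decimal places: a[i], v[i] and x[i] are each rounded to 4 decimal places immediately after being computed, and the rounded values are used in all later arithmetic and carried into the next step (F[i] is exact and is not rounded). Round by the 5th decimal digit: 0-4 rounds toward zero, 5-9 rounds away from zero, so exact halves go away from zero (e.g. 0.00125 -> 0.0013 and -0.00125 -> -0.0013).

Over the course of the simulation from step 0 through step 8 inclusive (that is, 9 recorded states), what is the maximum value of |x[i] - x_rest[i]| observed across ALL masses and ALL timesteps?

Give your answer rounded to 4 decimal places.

Answer: 1.7067

Derivation:
Step 0: x=[4.0000 5.0000 10.0000 11.0000] v=[0.0000 -1.0000 0.0000 0.0000]
Step 1: x=[3.8125 5.0000 9.7500 11.1250] v=[-0.7500 0.0000 -1.0000 0.5000]
Step 2: x=[3.4609 5.2227 9.2891 11.3516] v=[-1.4063 0.8906 -1.8438 0.9063]
Step 3: x=[3.0031 5.5894 8.7029 11.6368] v=[-1.8311 1.4668 -2.3448 1.1407]
Step 4: x=[2.5193 5.9891 8.1055 11.9261] v=[-1.9353 1.5986 -2.3897 1.1572]
Step 5: x=[2.0949 6.3042 7.6146 12.1641] v=[-1.6977 1.2603 -1.9637 0.9521]
Step 6: x=[1.8026 6.4381 7.3261 12.3053] v=[-1.1691 0.5356 -1.1539 0.5647]
Step 7: x=[1.6874 6.3378 7.2933 12.3228] v=[-0.4609 -0.4013 -0.1311 0.0699]
Step 8: x=[1.7574 6.0066 7.5152 12.2134] v=[0.2799 -1.3250 0.8874 -0.4375]
Max displacement = 1.7067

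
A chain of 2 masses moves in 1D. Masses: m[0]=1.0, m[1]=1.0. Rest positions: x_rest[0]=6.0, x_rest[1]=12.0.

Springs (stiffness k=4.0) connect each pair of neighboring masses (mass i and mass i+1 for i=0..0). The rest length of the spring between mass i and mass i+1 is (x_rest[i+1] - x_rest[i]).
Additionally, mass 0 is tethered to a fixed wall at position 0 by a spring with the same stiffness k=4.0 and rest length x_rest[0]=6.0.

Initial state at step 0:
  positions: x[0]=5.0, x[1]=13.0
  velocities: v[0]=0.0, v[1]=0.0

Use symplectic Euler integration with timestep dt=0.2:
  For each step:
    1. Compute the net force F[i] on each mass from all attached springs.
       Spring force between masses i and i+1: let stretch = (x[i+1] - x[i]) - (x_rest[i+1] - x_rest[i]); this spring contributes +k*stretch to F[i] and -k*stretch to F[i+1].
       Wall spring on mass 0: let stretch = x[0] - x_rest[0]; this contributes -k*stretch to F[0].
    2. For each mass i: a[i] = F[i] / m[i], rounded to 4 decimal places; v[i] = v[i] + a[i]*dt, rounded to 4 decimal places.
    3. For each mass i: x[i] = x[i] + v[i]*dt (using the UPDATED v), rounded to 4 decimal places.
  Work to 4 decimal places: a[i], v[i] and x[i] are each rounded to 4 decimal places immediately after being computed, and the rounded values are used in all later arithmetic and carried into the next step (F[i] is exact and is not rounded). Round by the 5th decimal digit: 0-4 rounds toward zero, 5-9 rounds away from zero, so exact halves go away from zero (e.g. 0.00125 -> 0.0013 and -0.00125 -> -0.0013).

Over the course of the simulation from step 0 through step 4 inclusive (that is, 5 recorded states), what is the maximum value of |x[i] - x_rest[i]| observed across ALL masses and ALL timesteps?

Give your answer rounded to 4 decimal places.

Answer: 1.2941

Derivation:
Step 0: x=[5.0000 13.0000] v=[0.0000 0.0000]
Step 1: x=[5.4800 12.6800] v=[2.4000 -1.6000]
Step 2: x=[6.2352 12.1680] v=[3.7760 -2.5600]
Step 3: x=[6.9420 11.6668] v=[3.5341 -2.5062]
Step 4: x=[7.2941 11.3696] v=[1.7603 -1.4860]
Max displacement = 1.2941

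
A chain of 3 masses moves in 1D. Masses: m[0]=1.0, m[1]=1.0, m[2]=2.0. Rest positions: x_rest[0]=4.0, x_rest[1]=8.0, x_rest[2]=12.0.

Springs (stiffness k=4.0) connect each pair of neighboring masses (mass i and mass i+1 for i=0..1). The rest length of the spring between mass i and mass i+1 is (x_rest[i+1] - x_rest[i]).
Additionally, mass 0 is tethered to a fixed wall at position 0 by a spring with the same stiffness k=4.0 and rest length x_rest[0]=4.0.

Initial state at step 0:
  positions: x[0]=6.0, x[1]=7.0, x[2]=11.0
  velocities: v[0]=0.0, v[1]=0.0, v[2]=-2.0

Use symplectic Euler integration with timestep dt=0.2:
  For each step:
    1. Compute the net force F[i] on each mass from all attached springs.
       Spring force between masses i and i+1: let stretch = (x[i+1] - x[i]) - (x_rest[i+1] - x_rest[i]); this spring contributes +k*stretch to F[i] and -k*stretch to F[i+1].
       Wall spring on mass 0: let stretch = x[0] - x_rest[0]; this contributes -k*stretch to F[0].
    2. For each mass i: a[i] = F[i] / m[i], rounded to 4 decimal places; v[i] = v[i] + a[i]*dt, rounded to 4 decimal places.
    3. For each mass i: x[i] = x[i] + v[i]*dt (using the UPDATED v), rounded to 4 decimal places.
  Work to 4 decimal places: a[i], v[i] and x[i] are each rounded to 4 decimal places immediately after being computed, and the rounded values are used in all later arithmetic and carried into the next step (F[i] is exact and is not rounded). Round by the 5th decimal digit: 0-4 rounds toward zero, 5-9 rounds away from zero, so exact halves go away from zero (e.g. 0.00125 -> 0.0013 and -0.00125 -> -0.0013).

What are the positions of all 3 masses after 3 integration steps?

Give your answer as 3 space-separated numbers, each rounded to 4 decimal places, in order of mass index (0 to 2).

Answer: 2.7022 8.3911 10.0867

Derivation:
Step 0: x=[6.0000 7.0000 11.0000] v=[0.0000 0.0000 -2.0000]
Step 1: x=[5.2000 7.4800 10.6000] v=[-4.0000 2.4000 -2.0000]
Step 2: x=[3.9328 8.0944 10.2704] v=[-6.3360 3.0720 -1.6480]
Step 3: x=[2.7022 8.3911 10.0867] v=[-6.1530 1.4835 -0.9184]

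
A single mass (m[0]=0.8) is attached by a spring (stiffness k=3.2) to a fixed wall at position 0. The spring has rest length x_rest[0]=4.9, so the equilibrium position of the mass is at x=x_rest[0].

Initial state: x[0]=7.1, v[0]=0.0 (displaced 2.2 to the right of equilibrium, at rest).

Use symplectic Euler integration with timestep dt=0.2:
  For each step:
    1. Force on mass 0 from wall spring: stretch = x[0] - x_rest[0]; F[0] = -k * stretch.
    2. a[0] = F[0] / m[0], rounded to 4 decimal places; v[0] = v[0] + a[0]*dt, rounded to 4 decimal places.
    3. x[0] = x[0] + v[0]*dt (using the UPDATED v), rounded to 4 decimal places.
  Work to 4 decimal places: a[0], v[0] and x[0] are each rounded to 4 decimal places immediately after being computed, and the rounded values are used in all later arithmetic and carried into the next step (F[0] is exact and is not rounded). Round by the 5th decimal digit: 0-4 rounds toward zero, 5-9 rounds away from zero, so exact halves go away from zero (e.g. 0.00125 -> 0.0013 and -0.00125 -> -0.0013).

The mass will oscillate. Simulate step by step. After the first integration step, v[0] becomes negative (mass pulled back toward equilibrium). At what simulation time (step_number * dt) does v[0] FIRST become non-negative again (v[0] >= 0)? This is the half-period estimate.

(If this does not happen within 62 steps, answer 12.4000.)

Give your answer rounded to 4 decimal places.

Answer: 1.6000

Derivation:
Step 0: x=[7.1000] v=[0.0000]
Step 1: x=[6.7480] v=[-1.7600]
Step 2: x=[6.1003] v=[-3.2384]
Step 3: x=[5.2606] v=[-4.1986]
Step 4: x=[4.3632] v=[-4.4871]
Step 5: x=[3.5517] v=[-4.0577]
Step 6: x=[2.9559] v=[-2.9791]
Step 7: x=[2.6711] v=[-1.4238]
Step 8: x=[2.7430] v=[0.3593]
First v>=0 after going negative at step 8, time=1.6000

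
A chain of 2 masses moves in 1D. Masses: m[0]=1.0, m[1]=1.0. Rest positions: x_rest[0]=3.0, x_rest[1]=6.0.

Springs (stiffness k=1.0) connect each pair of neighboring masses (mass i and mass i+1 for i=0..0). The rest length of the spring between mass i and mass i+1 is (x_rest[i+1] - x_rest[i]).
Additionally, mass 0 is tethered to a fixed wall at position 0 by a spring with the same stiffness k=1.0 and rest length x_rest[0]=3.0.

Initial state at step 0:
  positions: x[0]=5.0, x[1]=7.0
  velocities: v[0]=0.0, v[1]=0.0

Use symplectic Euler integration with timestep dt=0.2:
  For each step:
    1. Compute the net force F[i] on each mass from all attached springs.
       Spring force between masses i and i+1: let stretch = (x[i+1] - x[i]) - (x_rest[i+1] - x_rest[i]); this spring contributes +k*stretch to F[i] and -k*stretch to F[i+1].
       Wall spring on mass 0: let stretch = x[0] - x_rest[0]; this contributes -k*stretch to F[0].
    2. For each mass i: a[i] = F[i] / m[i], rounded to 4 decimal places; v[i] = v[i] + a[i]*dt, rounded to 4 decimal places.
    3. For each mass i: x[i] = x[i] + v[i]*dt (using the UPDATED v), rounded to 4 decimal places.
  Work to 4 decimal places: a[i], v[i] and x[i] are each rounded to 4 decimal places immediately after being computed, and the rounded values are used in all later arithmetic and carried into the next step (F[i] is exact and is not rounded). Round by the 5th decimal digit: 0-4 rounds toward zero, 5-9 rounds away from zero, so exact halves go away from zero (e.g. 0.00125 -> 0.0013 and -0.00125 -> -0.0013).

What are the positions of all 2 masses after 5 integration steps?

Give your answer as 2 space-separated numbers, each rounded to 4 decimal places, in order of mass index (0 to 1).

Step 0: x=[5.0000 7.0000] v=[0.0000 0.0000]
Step 1: x=[4.8800 7.0400] v=[-0.6000 0.2000]
Step 2: x=[4.6512 7.1136] v=[-1.1440 0.3680]
Step 3: x=[4.3348 7.2087] v=[-1.5818 0.4755]
Step 4: x=[3.9600 7.3088] v=[-1.8740 0.5007]
Step 5: x=[3.5608 7.3950] v=[-1.9962 0.4309]

Answer: 3.5608 7.3950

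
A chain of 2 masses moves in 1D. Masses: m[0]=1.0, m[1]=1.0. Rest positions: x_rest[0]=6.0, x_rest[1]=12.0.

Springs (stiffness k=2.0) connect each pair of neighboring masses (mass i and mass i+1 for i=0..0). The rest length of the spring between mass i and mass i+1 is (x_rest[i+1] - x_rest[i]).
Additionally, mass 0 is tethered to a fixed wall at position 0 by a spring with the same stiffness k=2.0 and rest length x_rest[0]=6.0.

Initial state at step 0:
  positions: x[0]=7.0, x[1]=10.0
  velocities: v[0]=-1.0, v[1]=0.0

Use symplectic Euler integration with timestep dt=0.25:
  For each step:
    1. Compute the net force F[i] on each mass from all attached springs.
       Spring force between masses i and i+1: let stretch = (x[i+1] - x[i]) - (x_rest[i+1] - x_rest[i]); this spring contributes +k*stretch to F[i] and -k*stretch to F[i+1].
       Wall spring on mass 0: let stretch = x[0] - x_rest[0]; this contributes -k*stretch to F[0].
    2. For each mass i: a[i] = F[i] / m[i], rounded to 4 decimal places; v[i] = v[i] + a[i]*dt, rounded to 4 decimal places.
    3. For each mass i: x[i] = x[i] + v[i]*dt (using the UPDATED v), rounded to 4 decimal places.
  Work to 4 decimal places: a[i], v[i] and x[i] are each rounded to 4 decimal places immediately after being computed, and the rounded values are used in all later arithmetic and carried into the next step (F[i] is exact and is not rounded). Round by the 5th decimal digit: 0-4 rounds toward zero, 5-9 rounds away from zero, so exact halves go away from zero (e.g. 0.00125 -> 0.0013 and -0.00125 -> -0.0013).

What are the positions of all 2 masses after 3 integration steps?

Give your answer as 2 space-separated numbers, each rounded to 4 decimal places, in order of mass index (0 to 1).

Answer: 4.2832 11.6250

Derivation:
Step 0: x=[7.0000 10.0000] v=[-1.0000 0.0000]
Step 1: x=[6.2500 10.3750] v=[-3.0000 1.5000]
Step 2: x=[5.2344 10.9844] v=[-4.0625 2.4375]
Step 3: x=[4.2832 11.6250] v=[-3.8047 2.5625]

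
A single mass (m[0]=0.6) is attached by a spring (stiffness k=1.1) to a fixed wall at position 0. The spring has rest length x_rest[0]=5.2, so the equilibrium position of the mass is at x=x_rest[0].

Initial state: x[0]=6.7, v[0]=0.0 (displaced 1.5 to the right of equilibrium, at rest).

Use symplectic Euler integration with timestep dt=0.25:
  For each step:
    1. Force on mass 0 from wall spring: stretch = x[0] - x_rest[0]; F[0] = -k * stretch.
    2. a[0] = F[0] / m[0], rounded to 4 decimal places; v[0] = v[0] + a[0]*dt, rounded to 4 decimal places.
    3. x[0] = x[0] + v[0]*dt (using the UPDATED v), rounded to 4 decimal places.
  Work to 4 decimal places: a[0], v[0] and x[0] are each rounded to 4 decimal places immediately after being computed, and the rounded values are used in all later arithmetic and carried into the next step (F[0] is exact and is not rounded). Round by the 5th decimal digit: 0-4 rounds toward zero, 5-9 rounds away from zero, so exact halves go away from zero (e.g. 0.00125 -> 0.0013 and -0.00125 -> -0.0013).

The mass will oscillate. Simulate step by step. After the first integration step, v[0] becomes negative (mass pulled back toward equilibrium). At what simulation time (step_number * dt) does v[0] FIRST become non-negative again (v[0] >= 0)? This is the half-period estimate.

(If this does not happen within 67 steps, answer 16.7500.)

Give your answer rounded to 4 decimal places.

Answer: 2.5000

Derivation:
Step 0: x=[6.7000] v=[0.0000]
Step 1: x=[6.5281] v=[-0.6875]
Step 2: x=[6.2041] v=[-1.2962]
Step 3: x=[5.7650] v=[-1.7564]
Step 4: x=[5.2612] v=[-2.0154]
Step 5: x=[4.7503] v=[-2.0435]
Step 6: x=[4.2910] v=[-1.8374]
Step 7: x=[3.9358] v=[-1.4208]
Step 8: x=[3.7255] v=[-0.8414]
Step 9: x=[3.6841] v=[-0.1656]
Step 10: x=[3.8164] v=[0.5292]
First v>=0 after going negative at step 10, time=2.5000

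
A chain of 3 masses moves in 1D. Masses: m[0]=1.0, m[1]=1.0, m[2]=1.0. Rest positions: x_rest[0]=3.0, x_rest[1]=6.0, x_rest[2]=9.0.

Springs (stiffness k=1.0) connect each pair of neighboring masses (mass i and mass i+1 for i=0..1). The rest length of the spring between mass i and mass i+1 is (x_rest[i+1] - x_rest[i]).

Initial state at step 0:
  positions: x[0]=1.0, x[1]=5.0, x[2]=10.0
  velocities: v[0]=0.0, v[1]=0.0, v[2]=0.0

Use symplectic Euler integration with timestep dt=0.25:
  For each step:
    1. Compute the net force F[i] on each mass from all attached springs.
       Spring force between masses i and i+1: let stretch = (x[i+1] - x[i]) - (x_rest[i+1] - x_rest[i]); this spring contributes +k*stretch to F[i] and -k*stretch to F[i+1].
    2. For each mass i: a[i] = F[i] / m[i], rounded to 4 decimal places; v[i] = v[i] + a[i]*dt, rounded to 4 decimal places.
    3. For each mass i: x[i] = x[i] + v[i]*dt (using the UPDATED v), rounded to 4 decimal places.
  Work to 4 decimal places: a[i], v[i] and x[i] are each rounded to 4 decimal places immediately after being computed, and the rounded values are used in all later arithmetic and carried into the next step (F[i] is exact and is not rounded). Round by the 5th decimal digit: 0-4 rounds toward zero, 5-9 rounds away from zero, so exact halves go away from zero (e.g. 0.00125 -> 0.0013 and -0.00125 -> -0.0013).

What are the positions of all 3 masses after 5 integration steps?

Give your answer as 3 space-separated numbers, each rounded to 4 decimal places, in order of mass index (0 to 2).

Step 0: x=[1.0000 5.0000 10.0000] v=[0.0000 0.0000 0.0000]
Step 1: x=[1.0625 5.0625 9.8750] v=[0.2500 0.2500 -0.5000]
Step 2: x=[1.1875 5.1758 9.6367] v=[0.5000 0.4531 -0.9531]
Step 3: x=[1.3743 5.3186 9.3071] v=[0.7471 0.5713 -1.3183]
Step 4: x=[1.6201 5.4642 8.9158] v=[0.9832 0.5824 -1.5654]
Step 5: x=[1.9187 5.5853 8.4962] v=[1.1942 0.4843 -1.6783]

Answer: 1.9187 5.5853 8.4962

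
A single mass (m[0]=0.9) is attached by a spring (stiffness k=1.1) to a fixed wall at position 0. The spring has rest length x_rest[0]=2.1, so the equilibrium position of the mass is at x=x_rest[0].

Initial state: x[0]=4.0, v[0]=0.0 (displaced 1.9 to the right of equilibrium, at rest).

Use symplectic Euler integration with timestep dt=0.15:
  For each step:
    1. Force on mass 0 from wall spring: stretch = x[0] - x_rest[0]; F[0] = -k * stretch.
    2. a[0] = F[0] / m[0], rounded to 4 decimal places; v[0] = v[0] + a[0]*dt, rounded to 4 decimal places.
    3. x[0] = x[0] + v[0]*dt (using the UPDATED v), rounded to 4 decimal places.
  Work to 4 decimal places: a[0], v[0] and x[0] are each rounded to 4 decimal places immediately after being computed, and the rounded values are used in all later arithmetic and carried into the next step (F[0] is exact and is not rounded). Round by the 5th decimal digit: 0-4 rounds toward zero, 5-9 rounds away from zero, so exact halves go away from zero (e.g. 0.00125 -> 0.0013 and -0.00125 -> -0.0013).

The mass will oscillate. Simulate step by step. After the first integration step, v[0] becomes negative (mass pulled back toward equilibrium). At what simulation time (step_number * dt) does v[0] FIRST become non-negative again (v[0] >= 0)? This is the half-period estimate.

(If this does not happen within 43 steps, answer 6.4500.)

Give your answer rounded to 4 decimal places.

Step 0: x=[4.0000] v=[0.0000]
Step 1: x=[3.9478] v=[-0.3483]
Step 2: x=[3.8447] v=[-0.6871]
Step 3: x=[3.6937] v=[-1.0070]
Step 4: x=[3.4988] v=[-1.2992]
Step 5: x=[3.2655] v=[-1.5556]
Step 6: x=[3.0001] v=[-1.7693]
Step 7: x=[2.7100] v=[-1.9343]
Step 8: x=[2.4031] v=[-2.0461]
Step 9: x=[2.0878] v=[-2.1017]
Step 10: x=[1.7729] v=[-2.0995]
Step 11: x=[1.4670] v=[-2.0395]
Step 12: x=[1.1785] v=[-1.9234]
Step 13: x=[0.9153] v=[-1.7545]
Step 14: x=[0.6847] v=[-1.5373]
Step 15: x=[0.4930] v=[-1.2778]
Step 16: x=[0.3455] v=[-0.9832]
Step 17: x=[0.2463] v=[-0.6615]
Step 18: x=[0.1980] v=[-0.3217]
Step 19: x=[0.2021] v=[0.0270]
First v>=0 after going negative at step 19, time=2.8500

Answer: 2.8500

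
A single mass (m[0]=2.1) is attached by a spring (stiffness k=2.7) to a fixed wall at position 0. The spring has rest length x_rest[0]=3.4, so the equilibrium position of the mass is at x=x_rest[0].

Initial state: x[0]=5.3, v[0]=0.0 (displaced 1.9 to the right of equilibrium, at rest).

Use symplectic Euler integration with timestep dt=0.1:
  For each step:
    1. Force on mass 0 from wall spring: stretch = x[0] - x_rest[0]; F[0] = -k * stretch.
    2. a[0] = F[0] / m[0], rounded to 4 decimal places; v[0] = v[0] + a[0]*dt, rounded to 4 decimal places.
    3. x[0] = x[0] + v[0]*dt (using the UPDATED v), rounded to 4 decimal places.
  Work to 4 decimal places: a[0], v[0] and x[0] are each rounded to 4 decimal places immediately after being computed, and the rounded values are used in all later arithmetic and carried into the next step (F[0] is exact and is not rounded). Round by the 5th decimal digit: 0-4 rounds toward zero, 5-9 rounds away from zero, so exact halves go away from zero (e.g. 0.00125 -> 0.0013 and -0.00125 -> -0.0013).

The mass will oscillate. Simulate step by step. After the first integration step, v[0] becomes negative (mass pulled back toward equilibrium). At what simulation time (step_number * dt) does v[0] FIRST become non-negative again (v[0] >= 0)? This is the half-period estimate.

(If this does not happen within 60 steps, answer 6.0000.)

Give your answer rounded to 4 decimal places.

Answer: 2.8000

Derivation:
Step 0: x=[5.3000] v=[0.0000]
Step 1: x=[5.2756] v=[-0.2443]
Step 2: x=[5.2271] v=[-0.4855]
Step 3: x=[5.1551] v=[-0.7204]
Step 4: x=[5.0605] v=[-0.9461]
Step 5: x=[4.9445] v=[-1.1596]
Step 6: x=[4.8087] v=[-1.3582]
Step 7: x=[4.6548] v=[-1.5393]
Step 8: x=[4.4847] v=[-1.7006]
Step 9: x=[4.3007] v=[-1.8401]
Step 10: x=[4.1051] v=[-1.9559]
Step 11: x=[3.9004] v=[-2.0466]
Step 12: x=[3.6893] v=[-2.1109]
Step 13: x=[3.4745] v=[-2.1481]
Step 14: x=[3.2587] v=[-2.1577]
Step 15: x=[3.0448] v=[-2.1395]
Step 16: x=[2.8354] v=[-2.0938]
Step 17: x=[2.6333] v=[-2.0212]
Step 18: x=[2.4410] v=[-1.9226]
Step 19: x=[2.2611] v=[-1.7993]
Step 20: x=[2.0958] v=[-1.6529]
Step 21: x=[1.9473] v=[-1.4852]
Step 22: x=[1.8175] v=[-1.2984]
Step 23: x=[1.7080] v=[-1.0949]
Step 24: x=[1.6203] v=[-0.8774]
Step 25: x=[1.5554] v=[-0.6486]
Step 26: x=[1.5143] v=[-0.4114]
Step 27: x=[1.4974] v=[-0.1690]
Step 28: x=[1.5050] v=[0.0756]
First v>=0 after going negative at step 28, time=2.8000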